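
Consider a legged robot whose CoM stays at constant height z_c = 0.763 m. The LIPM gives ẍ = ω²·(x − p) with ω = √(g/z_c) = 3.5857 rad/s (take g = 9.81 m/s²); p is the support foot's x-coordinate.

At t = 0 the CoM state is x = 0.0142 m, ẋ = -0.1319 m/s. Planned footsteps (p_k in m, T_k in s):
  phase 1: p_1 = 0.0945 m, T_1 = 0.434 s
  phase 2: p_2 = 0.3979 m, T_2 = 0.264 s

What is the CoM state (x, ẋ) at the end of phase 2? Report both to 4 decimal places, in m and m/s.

x = -0.7689, ẋ = -3.7488

phase 1: p=0.0945, T=0.434, ωT=1.556194, cosh=2.475840, sinh=2.264903; start (x,ẋ)=(0.014200, -0.131900) → end (x,ẋ)=(-0.187624, -0.978701)
phase 2: p=0.3979, T=0.264, ωT=0.946625, cosh=1.482523, sinh=1.094474; start (x,ẋ)=(-0.187624, -0.978701) → end (x,ẋ)=(-0.768885, -3.748811)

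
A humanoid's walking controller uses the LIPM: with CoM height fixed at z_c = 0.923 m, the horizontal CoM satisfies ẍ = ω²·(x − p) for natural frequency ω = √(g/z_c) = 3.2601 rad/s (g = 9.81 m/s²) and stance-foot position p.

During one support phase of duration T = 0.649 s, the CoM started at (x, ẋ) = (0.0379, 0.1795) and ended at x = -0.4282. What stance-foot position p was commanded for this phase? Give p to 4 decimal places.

ωT = 3.2601·0.649 = 2.115805; cosh(ωT) = 4.208398, sinh(ωT) = 4.087862
x(T) = p + (x₀−p)·cosh(ωT) + (ẋ₀/ω)·sinh(ωT) ⇒ p·(1 − cosh) = x(T) − x₀·cosh − (ẋ₀/ω)·sinh
numerator   = -0.4282 − (0.0379)·4.208398 − (0.1795/3.2601)·4.087862 = -0.812775
denominator = 1 − 4.208398 = -3.208398
p = -0.812775 / -3.208398 = 0.2533

p = 0.2533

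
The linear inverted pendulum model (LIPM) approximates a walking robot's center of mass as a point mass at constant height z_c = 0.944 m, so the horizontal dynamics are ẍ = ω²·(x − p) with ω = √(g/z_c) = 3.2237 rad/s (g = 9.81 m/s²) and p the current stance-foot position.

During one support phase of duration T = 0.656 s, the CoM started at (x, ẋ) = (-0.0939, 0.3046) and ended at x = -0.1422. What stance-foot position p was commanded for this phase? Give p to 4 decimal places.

ωT = 3.2237·0.656 = 2.114747; cosh(ωT) = 4.204077, sinh(ωT) = 4.083413
x(T) = p + (x₀−p)·cosh(ωT) + (ẋ₀/ω)·sinh(ωT) ⇒ p·(1 − cosh) = x(T) − x₀·cosh − (ẋ₀/ω)·sinh
numerator   = -0.1422 − (-0.0939)·4.204077 − (0.3046/3.2237)·4.083413 = -0.133269
denominator = 1 − 4.204077 = -3.204077
p = -0.133269 / -3.204077 = 0.0416

p = 0.0416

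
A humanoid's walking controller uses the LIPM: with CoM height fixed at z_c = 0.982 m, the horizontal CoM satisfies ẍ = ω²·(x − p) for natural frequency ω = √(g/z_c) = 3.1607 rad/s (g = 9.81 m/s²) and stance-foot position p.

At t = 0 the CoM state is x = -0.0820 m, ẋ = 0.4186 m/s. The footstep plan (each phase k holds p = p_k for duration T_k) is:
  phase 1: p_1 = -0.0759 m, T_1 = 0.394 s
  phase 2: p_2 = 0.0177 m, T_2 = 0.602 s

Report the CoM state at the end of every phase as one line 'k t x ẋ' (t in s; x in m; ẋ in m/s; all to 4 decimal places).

1 0.3940 0.1236 0.7566
2 0.9960 1.1653 3.6900

phase 1: p=-0.0759, T=0.394, ωT=1.245316, cosh=1.880941, sinh=1.593091; start (x,ẋ)=(-0.082000, 0.418600) → end (x,ẋ)=(0.123614, 0.756647)
phase 2: p=0.0177, T=0.602, ωT=1.902741, cosh=3.426704, sinh=3.277545; start (x,ẋ)=(0.123614, 0.756647) → end (x,ẋ)=(1.165253, 3.689999)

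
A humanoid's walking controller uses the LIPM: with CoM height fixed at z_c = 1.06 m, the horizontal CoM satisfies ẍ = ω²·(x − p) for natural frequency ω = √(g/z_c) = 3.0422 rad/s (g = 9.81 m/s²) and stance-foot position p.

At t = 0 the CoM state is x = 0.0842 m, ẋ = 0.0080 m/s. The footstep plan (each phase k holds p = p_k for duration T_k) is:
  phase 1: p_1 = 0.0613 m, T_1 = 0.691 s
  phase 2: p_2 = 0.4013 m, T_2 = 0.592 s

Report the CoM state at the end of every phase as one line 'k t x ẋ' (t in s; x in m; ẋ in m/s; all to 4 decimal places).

phase 1: p=0.0613, T=0.691, ωT=2.102160, cosh=4.153011, sinh=4.030819; start (x,ẋ)=(0.084200, 0.008000) → end (x,ẋ)=(0.167004, 0.314037)
phase 2: p=0.4013, T=0.592, ωT=1.800982, cosh=3.110365, sinh=2.945228; start (x,ẋ)=(0.167004, 0.314037) → end (x,ẋ)=(-0.023420, -1.122520)

1 0.6910 0.1670 0.3140
2 1.2830 -0.0234 -1.1225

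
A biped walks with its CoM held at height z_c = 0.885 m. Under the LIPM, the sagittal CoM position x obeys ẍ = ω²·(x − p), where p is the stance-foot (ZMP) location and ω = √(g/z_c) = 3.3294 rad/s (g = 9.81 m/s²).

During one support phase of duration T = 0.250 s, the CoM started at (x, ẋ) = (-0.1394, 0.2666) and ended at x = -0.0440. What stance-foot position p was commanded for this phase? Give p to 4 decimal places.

p = -0.1960

ωT = 3.3294·0.250 = 0.832350; cosh(ωT) = 1.366870, sinh(ωT) = 0.931844
x(T) = p + (x₀−p)·cosh(ωT) + (ẋ₀/ω)·sinh(ωT) ⇒ p·(1 − cosh) = x(T) − x₀·cosh − (ẋ₀/ω)·sinh
numerator   = -0.0440 − (-0.1394)·1.366870 − (0.2666/3.3294)·0.931844 = 0.071925
denominator = 1 − 1.366870 = -0.366870
p = 0.071925 / -0.366870 = -0.1960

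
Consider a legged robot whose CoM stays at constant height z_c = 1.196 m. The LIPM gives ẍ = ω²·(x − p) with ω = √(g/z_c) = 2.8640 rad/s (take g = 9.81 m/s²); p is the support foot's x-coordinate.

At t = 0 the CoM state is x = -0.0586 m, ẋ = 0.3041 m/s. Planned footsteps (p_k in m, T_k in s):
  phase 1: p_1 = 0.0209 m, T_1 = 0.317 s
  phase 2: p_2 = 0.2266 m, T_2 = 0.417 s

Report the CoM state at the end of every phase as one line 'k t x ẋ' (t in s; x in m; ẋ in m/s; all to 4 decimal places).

phase 1: p=0.0209, T=0.317, ωT=0.907888, cosh=1.441228, sinh=1.037853; start (x,ẋ)=(-0.058600, 0.304100) → end (x,ẋ)=(0.016522, 0.201971)
phase 2: p=0.2266, T=0.417, ωT=1.194288, cosh=1.802063, sinh=1.499143; start (x,ẋ)=(0.016522, 0.201971) → end (x,ẋ)=(-0.046254, -0.538017)

1 0.3170 0.0165 0.2020
2 0.7340 -0.0463 -0.5380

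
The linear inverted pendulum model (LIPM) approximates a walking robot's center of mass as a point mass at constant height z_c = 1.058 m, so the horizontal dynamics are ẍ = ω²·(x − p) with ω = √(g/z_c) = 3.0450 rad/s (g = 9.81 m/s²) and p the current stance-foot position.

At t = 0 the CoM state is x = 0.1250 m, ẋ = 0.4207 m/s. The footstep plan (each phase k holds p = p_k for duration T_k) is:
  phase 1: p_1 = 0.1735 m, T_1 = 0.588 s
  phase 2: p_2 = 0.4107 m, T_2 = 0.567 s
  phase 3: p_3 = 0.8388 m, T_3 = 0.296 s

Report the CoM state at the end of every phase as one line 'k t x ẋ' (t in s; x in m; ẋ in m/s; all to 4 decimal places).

phase 1: p=0.1735, T=0.588, ωT=1.790460, cosh=3.079546, sinh=2.912662; start (x,ẋ)=(0.125000, 0.420700) → end (x,ẋ)=(0.426558, 0.865416)
phase 2: p=0.4107, T=0.567, ωT=1.726515, cosh=2.899467, sinh=2.721564; start (x,ẋ)=(0.426558, 0.865416) → end (x,ẋ)=(1.230172, 2.640663)
phase 3: p=0.8388, T=0.296, ωT=0.901320, cosh=1.434443, sinh=1.028409; start (x,ẋ)=(1.230172, 2.640663) → end (x,ẋ)=(2.292051, 5.013465)

1 0.5880 0.4266 0.8654
2 1.1550 1.2302 2.6407
3 1.4510 2.2921 5.0135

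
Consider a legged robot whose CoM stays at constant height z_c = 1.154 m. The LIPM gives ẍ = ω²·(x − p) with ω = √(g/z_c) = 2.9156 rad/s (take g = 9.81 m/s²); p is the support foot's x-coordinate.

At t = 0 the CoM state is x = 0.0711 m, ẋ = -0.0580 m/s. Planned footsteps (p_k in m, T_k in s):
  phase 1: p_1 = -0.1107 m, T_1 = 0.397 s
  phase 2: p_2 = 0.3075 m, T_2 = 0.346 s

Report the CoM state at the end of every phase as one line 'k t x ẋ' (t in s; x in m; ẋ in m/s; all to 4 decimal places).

1 0.3970 0.1786 0.6586
2 0.7430 0.3758 0.5763

phase 1: p=-0.1107, T=0.397, ωT=1.157493, cosh=1.748110, sinh=1.433837; start (x,ẋ)=(0.071100, -0.058000) → end (x,ẋ)=(0.178583, 0.658624)
phase 2: p=0.3075, T=0.346, ωT=1.008798, cosh=1.553479, sinh=1.188822; start (x,ẋ)=(0.178583, 0.658624) → end (x,ẋ)=(0.375781, 0.576315)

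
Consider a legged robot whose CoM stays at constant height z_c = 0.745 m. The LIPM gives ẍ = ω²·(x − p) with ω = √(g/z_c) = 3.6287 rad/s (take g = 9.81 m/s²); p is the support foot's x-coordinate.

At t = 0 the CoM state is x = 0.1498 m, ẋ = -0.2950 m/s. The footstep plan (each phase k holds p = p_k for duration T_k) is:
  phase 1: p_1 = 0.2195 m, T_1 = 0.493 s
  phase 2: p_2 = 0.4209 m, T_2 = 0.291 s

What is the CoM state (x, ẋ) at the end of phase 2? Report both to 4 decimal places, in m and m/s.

x = -1.2018, ẋ = -5.6366

phase 1: p=0.2195, T=0.493, ωT=1.788949, cosh=3.075149, sinh=2.908013; start (x,ẋ)=(0.149800, -0.295000) → end (x,ẋ)=(-0.231249, -1.642665)
phase 2: p=0.4209, T=0.291, ωT=1.055952, cosh=1.611285, sinh=1.263424; start (x,ẋ)=(-0.231249, -1.642665) → end (x,ẋ)=(-1.201833, -5.636634)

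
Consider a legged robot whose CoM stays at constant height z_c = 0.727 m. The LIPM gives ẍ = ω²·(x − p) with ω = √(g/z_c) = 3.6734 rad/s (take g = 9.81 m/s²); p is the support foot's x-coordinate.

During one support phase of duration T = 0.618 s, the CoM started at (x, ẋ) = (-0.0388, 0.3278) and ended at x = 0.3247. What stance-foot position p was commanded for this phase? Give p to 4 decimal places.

p = -0.0224

ωT = 3.6734·0.618 = 2.270161; cosh(ωT) = 4.892128, sinh(ωT) = 4.788833
x(T) = p + (x₀−p)·cosh(ωT) + (ẋ₀/ω)·sinh(ωT) ⇒ p·(1 − cosh) = x(T) − x₀·cosh − (ẋ₀/ω)·sinh
numerator   = 0.3247 − (-0.0388)·4.892128 − (0.3278/3.6734)·4.788833 = 0.087178
denominator = 1 − 4.892128 = -3.892128
p = 0.087178 / -3.892128 = -0.0224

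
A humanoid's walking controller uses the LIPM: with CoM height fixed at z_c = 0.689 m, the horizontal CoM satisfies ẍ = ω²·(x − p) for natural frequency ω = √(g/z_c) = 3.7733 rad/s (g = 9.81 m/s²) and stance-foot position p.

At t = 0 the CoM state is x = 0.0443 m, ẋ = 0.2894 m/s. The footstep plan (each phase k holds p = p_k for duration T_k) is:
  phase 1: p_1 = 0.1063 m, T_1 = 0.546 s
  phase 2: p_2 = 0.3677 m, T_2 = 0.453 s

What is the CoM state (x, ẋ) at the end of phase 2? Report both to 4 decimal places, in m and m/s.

x = -0.0611, ẋ = -1.4273

phase 1: p=0.1063, T=0.546, ωT=2.060222, cosh=3.987568, sinh=3.860142; start (x,ẋ)=(0.044300, 0.289400) → end (x,ẋ)=(0.155131, 0.250943)
phase 2: p=0.3677, T=0.453, ωT=1.709305, cosh=2.853056, sinh=2.672064; start (x,ẋ)=(0.155131, 0.250943) → end (x,ẋ)=(-0.061065, -1.427270)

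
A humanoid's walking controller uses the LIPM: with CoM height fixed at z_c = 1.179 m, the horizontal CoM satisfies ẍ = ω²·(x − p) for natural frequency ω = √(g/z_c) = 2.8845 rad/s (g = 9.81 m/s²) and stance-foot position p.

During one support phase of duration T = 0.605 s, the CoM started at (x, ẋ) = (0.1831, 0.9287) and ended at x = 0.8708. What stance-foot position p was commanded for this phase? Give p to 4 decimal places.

ωT = 2.8845·0.605 = 1.745122; cosh(ωT) = 2.950613, sinh(ωT) = 2.775990
x(T) = p + (x₀−p)·cosh(ωT) + (ẋ₀/ω)·sinh(ωT) ⇒ p·(1 − cosh) = x(T) − x₀·cosh − (ẋ₀/ω)·sinh
numerator   = 0.8708 − (0.1831)·2.950613 − (0.9287/2.8845)·2.775990 = -0.563221
denominator = 1 − 2.950613 = -1.950613
p = -0.563221 / -1.950613 = 0.2887

p = 0.2887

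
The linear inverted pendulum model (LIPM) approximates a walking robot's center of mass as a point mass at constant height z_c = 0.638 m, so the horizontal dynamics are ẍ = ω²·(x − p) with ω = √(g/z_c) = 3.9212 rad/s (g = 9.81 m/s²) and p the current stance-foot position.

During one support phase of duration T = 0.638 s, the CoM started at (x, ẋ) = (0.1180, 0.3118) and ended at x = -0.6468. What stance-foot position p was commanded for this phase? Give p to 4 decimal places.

ωT = 3.9212·0.638 = 2.501726; cosh(ωT) = 6.142739, sinh(ωT) = 6.060795
x(T) = p + (x₀−p)·cosh(ωT) + (ẋ₀/ω)·sinh(ωT) ⇒ p·(1 − cosh) = x(T) − x₀·cosh − (ẋ₀/ω)·sinh
numerator   = -0.6468 − (0.1180)·6.142739 − (0.3118/3.9212)·6.060795 = -1.853576
denominator = 1 − 6.142739 = -5.142739
p = -1.853576 / -5.142739 = 0.3604

p = 0.3604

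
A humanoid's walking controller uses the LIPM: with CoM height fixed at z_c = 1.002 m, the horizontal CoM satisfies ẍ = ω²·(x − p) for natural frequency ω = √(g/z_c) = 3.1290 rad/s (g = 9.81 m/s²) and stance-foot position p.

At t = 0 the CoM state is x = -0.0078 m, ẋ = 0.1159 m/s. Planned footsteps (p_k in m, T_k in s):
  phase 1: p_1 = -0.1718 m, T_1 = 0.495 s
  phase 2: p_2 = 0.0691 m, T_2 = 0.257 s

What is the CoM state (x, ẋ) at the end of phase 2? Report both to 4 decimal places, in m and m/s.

phase 1: p=-0.1718, T=0.495, ωT=1.548855, cosh=2.459285, sinh=2.246794; start (x,ẋ)=(-0.007800, 0.115900) → end (x,ẋ)=(0.314745, 1.437987)
phase 2: p=0.0691, T=0.257, ωT=0.804153, cosh=1.341135, sinh=0.893668; start (x,ẋ)=(0.314745, 1.437987) → end (x,ẋ)=(0.809244, 2.615429)

x = 0.8092, ẋ = 2.6154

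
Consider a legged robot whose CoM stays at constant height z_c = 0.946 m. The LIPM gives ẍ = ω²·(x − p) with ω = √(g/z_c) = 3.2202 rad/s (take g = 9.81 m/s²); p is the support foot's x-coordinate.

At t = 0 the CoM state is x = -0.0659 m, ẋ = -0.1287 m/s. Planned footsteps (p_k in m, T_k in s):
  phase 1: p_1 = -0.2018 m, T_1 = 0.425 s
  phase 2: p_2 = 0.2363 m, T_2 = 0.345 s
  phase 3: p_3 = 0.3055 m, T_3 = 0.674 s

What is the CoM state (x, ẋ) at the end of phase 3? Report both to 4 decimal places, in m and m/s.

x = -0.8220, ẋ = -3.5579

phase 1: p=-0.2018, T=0.425, ωT=1.368585, cosh=2.092126, sinh=1.837660; start (x,ẋ)=(-0.065900, -0.128700) → end (x,ẋ)=(0.009075, 0.534949)
phase 2: p=0.2363, T=0.345, ωT=1.110969, cosh=1.683270, sinh=1.354030; start (x,ẋ)=(0.009075, 0.534949) → end (x,ẋ)=(0.078755, -0.090292)
phase 3: p=0.3055, T=0.674, ωT=2.170415, cosh=4.438024, sinh=4.323894; start (x,ẋ)=(0.078755, -0.090292) → end (x,ẋ)=(-0.822038, -3.557871)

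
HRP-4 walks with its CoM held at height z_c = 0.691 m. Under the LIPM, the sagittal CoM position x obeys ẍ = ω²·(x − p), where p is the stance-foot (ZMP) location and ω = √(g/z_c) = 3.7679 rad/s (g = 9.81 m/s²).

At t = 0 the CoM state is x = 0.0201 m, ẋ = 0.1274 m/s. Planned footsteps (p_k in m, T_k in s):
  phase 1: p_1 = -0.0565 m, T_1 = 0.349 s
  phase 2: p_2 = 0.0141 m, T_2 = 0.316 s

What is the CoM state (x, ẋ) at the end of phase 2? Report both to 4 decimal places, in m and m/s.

x = 0.5654, ẋ = 2.1448

phase 1: p=-0.0565, T=0.349, ωT=1.314997, cosh=1.996608, sinh=1.728133; start (x,ẋ)=(0.020100, 0.127400) → end (x,ẋ)=(0.154872, 0.753143)
phase 2: p=0.0141, T=0.316, ωT=1.190656, cosh=1.796631, sinh=1.492609; start (x,ẋ)=(0.154872, 0.753143) → end (x,ẋ)=(0.565363, 2.144820)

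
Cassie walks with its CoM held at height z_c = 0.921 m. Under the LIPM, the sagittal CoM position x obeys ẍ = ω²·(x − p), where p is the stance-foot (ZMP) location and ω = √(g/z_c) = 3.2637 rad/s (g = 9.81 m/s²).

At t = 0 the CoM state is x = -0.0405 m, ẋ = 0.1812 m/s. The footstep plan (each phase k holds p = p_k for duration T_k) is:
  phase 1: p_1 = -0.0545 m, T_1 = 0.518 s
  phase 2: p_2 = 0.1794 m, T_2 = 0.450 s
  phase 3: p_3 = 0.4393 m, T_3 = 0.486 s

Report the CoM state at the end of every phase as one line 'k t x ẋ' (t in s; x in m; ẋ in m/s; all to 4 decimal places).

phase 1: p=-0.0545, T=0.518, ωT=1.690597, cosh=2.803562, sinh=2.619153; start (x,ẋ)=(-0.040500, 0.181200) → end (x,ẋ)=(0.130165, 0.627679)
phase 2: p=0.1794, T=0.450, ωT=1.468665, cosh=2.286833, sinh=2.056600; start (x,ẋ)=(0.130165, 0.627679) → end (x,ẋ)=(0.462335, 1.104924)
phase 3: p=0.4393, T=0.486, ωT=1.586158, cosh=2.544828, sinh=2.340118; start (x,ẋ)=(0.462335, 1.104924) → end (x,ẋ)=(1.290167, 2.987773)

1 0.5180 0.1302 0.6277
2 0.9680 0.4623 1.1049
3 1.4540 1.2902 2.9878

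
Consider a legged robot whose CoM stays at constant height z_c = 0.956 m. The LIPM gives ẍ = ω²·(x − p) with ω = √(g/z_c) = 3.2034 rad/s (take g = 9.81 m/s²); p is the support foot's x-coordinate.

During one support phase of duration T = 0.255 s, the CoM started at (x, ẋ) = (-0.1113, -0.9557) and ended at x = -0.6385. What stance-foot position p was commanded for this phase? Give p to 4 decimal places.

p = 0.6132

ωT = 3.2034·0.255 = 0.816867; cosh(ωT) = 1.352606, sinh(ωT) = 0.910792
x(T) = p + (x₀−p)·cosh(ωT) + (ẋ₀/ω)·sinh(ωT) ⇒ p·(1 − cosh) = x(T) − x₀·cosh − (ẋ₀/ω)·sinh
numerator   = -0.6385 − (-0.1113)·1.352606 − (-0.9557/3.2034)·0.910792 = -0.216230
denominator = 1 − 1.352606 = -0.352606
p = -0.216230 / -0.352606 = 0.6132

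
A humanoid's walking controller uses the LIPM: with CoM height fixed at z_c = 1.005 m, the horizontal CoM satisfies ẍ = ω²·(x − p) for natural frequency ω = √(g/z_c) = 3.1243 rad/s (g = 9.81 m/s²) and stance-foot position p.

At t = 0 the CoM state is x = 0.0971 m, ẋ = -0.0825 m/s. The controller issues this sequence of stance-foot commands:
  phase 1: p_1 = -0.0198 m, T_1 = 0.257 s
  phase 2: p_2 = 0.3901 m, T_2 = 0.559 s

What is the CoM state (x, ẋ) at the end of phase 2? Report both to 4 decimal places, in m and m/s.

x = -0.2362, ẋ = -1.7683

phase 1: p=-0.0198, T=0.257, ωT=0.802945, cosh=1.340056, sinh=0.892049; start (x,ẋ)=(0.097100, -0.082500) → end (x,ẋ)=(0.113297, 0.215249)
phase 2: p=0.3901, T=0.559, ωT=1.746484, cosh=2.954395, sinh=2.780009; start (x,ẋ)=(0.113297, 0.215249) → end (x,ẋ)=(-0.236156, -1.768263)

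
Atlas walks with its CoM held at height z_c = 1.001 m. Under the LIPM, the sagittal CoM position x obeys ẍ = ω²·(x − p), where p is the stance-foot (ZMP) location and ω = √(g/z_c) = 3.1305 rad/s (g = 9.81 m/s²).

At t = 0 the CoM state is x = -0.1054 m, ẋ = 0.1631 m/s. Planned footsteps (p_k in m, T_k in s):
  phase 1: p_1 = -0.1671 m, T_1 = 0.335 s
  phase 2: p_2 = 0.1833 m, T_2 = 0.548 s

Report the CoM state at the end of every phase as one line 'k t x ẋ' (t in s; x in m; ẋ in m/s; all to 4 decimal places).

1 0.3350 -0.0030 0.5031
2 0.8830 0.0809 -0.1252

phase 1: p=-0.1671, T=0.335, ωT=1.048718, cosh=1.602188, sinh=1.251801; start (x,ẋ)=(-0.105400, 0.163100) → end (x,ẋ)=(-0.003026, 0.503104)
phase 2: p=0.1833, T=0.548, ωT=1.715514, cosh=2.869702, sinh=2.689831; start (x,ẋ)=(-0.003026, 0.503104) → end (x,ẋ)=(0.080885, -0.125199)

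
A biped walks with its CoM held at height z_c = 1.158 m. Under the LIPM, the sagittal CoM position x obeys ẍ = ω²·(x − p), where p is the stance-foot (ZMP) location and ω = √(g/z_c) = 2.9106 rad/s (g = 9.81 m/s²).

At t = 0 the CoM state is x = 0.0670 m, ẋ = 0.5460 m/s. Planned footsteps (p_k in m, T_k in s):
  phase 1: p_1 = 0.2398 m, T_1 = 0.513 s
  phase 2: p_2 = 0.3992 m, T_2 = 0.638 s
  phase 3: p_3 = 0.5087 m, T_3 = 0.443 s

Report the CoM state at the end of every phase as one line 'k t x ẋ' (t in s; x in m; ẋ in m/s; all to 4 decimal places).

phase 1: p=0.2398, T=0.513, ωT=1.493138, cosh=2.337853, sinh=2.113187; start (x,ẋ)=(0.067000, 0.546000) → end (x,ẋ)=(0.232232, 0.213637)
phase 2: p=0.3992, T=0.638, ωT=1.856963, cosh=3.280201, sinh=3.124055; start (x,ẋ)=(0.232232, 0.213637) → end (x,ẋ)=(0.080816, -0.817446)
phase 3: p=0.5087, T=0.443, ωT=1.289396, cosh=1.953015, sinh=1.677578; start (x,ẋ)=(0.080816, -0.817446) → end (x,ẋ)=(-0.798113, -3.685737)

1 0.5130 0.2322 0.2136
2 1.1510 0.0808 -0.8174
3 1.5940 -0.7981 -3.6857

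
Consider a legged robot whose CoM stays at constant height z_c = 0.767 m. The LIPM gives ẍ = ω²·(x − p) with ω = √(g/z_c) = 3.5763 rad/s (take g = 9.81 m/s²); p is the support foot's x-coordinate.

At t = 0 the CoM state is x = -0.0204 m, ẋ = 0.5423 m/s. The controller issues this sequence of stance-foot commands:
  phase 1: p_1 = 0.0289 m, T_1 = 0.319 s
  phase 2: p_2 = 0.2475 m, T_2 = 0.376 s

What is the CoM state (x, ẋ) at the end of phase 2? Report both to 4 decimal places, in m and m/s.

phase 1: p=0.0289, T=0.319, ωT=1.140840, cosh=1.724473, sinh=1.404922; start (x,ẋ)=(-0.020400, 0.542300) → end (x,ẋ)=(0.156922, 0.687478)
phase 2: p=0.2475, T=0.376, ωT=1.344689, cosh=2.048807, sinh=1.788186; start (x,ẋ)=(0.156922, 0.687478) → end (x,ẋ)=(0.405669, 0.829254)

x = 0.4057, ẋ = 0.8293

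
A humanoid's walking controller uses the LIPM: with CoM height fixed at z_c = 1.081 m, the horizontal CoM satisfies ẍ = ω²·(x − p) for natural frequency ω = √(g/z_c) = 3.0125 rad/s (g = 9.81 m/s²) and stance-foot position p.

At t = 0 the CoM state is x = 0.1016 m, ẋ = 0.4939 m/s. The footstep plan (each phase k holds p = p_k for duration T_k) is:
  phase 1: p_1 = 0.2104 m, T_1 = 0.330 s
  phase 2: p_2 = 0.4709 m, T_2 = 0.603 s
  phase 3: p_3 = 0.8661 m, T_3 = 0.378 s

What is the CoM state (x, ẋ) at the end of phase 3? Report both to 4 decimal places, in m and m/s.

phase 1: p=0.2104, T=0.330, ωT=0.994125, cosh=1.536203, sinh=1.166156; start (x,ẋ)=(0.101600, 0.493900) → end (x,ẋ)=(0.234453, 0.376511)
phase 2: p=0.4709, T=0.603, ωT=1.816538, cosh=3.156557, sinh=2.993969; start (x,ẋ)=(0.234453, 0.376511) → end (x,ẋ)=(0.098736, -0.944118)
phase 3: p=0.8661, T=0.378, ωT=1.138725, cosh=1.721506, sinh=1.401279; start (x,ẋ)=(0.098736, -0.944118) → end (x,ẋ)=(-0.894083, -4.864619)

x = -0.8941, ẋ = -4.8646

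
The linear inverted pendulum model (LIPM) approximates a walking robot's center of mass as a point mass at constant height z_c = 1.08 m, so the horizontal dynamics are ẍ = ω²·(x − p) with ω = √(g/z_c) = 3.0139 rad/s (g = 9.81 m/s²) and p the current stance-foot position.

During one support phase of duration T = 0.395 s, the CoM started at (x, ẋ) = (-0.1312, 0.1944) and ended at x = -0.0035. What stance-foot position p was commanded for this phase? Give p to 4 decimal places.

ωT = 3.0139·0.395 = 1.190491; cosh(ωT) = 1.796383, sinh(ωT) = 1.492311
x(T) = p + (x₀−p)·cosh(ωT) + (ẋ₀/ω)·sinh(ωT) ⇒ p·(1 − cosh) = x(T) − x₀·cosh − (ẋ₀/ω)·sinh
numerator   = -0.0035 − (-0.1312)·1.796383 − (0.1944/3.0139)·1.492311 = 0.135930
denominator = 1 − 1.796383 = -0.796383
p = 0.135930 / -0.796383 = -0.1707

p = -0.1707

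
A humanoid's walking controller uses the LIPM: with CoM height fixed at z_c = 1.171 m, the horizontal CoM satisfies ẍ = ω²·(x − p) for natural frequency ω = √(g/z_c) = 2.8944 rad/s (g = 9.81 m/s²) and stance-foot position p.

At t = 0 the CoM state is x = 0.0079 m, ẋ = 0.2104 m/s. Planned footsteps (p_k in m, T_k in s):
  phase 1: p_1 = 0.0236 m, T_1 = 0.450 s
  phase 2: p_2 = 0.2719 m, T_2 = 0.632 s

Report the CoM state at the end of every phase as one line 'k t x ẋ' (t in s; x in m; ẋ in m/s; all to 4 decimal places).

1 0.4500 0.1164 0.3382
2 1.0820 0.1296 -0.2853

phase 1: p=0.0236, T=0.450, ωT=1.302480, cosh=1.975132, sinh=1.703276; start (x,ẋ)=(0.007900, 0.210400) → end (x,ẋ)=(0.116405, 0.338167)
phase 2: p=0.2719, T=0.632, ωT=1.829261, cosh=3.194906, sinh=3.034374; start (x,ẋ)=(0.116405, 0.338167) → end (x,ẋ)=(0.129630, -0.285251)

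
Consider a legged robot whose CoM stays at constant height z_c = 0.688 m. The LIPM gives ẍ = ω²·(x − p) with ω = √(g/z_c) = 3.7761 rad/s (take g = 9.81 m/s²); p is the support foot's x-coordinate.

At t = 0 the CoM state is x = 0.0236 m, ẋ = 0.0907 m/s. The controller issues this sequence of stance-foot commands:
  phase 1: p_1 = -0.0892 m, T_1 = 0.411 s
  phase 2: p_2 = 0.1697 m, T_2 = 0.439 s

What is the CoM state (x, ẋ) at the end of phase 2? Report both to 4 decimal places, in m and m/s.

phase 1: p=-0.0892, T=0.411, ωT=1.551977, cosh=2.466312, sinh=2.254483; start (x,ẋ)=(0.023600, 0.090700) → end (x,ẋ)=(0.243151, 1.183978)
phase 2: p=0.1697, T=0.439, ωT=1.657708, cosh=2.718923, sinh=2.528347; start (x,ẋ)=(0.243151, 1.183978) → end (x,ẋ)=(1.162160, 3.920407)

x = 1.1622, ẋ = 3.9204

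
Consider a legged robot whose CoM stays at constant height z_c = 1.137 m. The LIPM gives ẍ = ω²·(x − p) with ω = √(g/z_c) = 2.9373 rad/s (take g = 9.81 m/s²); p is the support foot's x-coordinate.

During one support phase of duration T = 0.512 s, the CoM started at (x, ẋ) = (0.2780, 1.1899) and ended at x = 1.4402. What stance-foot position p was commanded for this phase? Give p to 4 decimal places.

p = 0.0605

ωT = 2.9373·0.512 = 1.503898; cosh(ωT) = 2.360727, sinh(ωT) = 2.138464
x(T) = p + (x₀−p)·cosh(ωT) + (ẋ₀/ω)·sinh(ωT) ⇒ p·(1 − cosh) = x(T) − x₀·cosh − (ẋ₀/ω)·sinh
numerator   = 1.4402 − (0.2780)·2.360727 − (1.1899/2.9373)·2.138464 = -0.082374
denominator = 1 − 2.360727 = -1.360727
p = -0.082374 / -1.360727 = 0.0605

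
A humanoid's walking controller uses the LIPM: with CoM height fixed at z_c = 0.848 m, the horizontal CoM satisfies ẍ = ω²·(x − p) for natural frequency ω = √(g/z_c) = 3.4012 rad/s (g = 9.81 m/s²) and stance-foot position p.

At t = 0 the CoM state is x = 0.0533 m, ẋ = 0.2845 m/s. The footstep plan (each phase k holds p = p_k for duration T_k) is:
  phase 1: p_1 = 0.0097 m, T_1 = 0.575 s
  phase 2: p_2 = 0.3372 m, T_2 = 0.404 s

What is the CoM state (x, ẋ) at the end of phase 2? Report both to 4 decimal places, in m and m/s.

phase 1: p=0.0097, T=0.575, ωT=1.955690, cosh=3.605131, sinh=3.463664; start (x,ẋ)=(0.053300, 0.284500) → end (x,ẋ)=(0.456609, 1.539294)
phase 2: p=0.3372, T=0.404, ωT=1.374085, cosh=2.102265, sinh=1.849194; start (x,ẋ)=(0.456609, 1.539294) → end (x,ẋ)=(1.425125, 3.987023)

x = 1.4251, ẋ = 3.9870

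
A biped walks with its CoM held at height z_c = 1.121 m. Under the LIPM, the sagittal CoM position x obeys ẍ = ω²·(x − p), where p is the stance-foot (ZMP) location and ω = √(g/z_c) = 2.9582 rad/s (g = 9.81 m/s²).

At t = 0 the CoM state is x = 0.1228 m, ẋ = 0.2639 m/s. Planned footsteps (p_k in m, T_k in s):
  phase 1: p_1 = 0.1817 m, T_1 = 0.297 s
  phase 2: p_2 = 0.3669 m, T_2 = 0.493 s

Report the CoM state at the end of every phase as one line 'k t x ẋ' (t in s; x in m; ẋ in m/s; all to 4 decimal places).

1 0.2970 0.1874 0.1989
2 0.7900 0.0970 -0.6288

phase 1: p=0.1817, T=0.297, ωT=0.878585, cosh=1.411431, sinh=0.996061; start (x,ẋ)=(0.122800, 0.263900) → end (x,ẋ)=(0.187425, 0.198925)
phase 2: p=0.3669, T=0.493, ωT=1.458393, cosh=2.265827, sinh=2.033217; start (x,ẋ)=(0.187425, 0.198925) → end (x,ẋ)=(0.096965, -0.628752)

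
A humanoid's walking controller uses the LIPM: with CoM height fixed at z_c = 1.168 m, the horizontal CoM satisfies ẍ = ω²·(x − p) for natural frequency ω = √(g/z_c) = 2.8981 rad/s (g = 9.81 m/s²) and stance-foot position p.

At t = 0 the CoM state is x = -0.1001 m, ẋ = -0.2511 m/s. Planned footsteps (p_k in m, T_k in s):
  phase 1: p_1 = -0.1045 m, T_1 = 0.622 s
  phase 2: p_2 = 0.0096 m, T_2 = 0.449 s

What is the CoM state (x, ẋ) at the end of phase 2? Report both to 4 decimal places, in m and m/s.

x = -1.1298, ẋ = -3.2240

phase 1: p=-0.1045, T=0.622, ωT=1.802618, cosh=3.115187, sinh=2.950320; start (x,ẋ)=(-0.100100, -0.251100) → end (x,ẋ)=(-0.346418, -0.744602)
phase 2: p=0.0096, T=0.449, ωT=1.301247, cosh=1.973033, sinh=1.700841; start (x,ẋ)=(-0.346418, -0.744602) → end (x,ẋ)=(-1.129828, -3.224010)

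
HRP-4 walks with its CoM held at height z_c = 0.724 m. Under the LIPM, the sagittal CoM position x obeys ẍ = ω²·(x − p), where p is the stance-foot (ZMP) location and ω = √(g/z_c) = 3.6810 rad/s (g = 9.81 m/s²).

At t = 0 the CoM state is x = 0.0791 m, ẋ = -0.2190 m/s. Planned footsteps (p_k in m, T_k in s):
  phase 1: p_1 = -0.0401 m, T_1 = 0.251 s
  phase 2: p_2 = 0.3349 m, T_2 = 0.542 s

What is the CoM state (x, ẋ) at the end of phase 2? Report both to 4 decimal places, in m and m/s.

phase 1: p=-0.0401, T=0.251, ωT=0.923931, cosh=1.458065, sinh=1.061109; start (x,ẋ)=(0.079100, -0.219000) → end (x,ẋ)=(0.070571, 0.146272)
phase 2: p=0.3349, T=0.542, ωT=1.995102, cosh=3.744476, sinh=3.608477; start (x,ẋ)=(0.070571, 0.146272) → end (x,ẋ)=(-0.511484, -2.963318)

x = -0.5115, ẋ = -2.9633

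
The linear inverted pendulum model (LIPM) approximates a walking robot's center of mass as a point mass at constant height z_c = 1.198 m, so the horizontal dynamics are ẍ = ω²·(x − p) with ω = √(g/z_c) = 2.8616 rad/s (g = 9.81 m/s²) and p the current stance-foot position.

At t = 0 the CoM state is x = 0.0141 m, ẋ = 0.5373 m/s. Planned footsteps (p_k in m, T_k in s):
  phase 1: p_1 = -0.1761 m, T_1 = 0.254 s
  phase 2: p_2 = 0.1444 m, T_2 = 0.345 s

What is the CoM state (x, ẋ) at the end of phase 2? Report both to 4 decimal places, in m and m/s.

x = 0.7040, ẋ = 1.9418

phase 1: p=-0.1761, T=0.254, ωT=0.726846, cosh=1.275989, sinh=0.792558; start (x,ẋ)=(0.014100, 0.537300) → end (x,ẋ)=(0.215405, 1.116959)
phase 2: p=0.1444, T=0.345, ωT=0.987252, cosh=1.528224, sinh=1.155625; start (x,ẋ)=(0.215405, 1.116959) → end (x,ẋ)=(0.703984, 1.941775)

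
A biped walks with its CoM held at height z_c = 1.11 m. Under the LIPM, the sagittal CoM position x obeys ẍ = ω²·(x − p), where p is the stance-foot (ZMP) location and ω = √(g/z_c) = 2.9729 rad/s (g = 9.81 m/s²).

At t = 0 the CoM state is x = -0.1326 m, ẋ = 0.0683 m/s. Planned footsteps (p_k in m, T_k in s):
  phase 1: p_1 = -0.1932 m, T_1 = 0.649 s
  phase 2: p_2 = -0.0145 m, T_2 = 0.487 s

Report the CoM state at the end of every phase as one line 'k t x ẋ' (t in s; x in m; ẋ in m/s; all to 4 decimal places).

phase 1: p=-0.1932, T=0.649, ωT=1.929412, cosh=3.515347, sinh=3.370114; start (x,ẋ)=(-0.132600, 0.068300) → end (x,ẋ)=(0.097256, 0.847250)
phase 2: p=-0.0145, T=0.487, ωT=1.447802, cosh=2.244421, sinh=2.009335; start (x,ẋ)=(0.097256, 0.847250) → end (x,ẋ)=(0.808970, 2.569165)

1 0.6490 0.0973 0.8473
2 1.1360 0.8090 2.5692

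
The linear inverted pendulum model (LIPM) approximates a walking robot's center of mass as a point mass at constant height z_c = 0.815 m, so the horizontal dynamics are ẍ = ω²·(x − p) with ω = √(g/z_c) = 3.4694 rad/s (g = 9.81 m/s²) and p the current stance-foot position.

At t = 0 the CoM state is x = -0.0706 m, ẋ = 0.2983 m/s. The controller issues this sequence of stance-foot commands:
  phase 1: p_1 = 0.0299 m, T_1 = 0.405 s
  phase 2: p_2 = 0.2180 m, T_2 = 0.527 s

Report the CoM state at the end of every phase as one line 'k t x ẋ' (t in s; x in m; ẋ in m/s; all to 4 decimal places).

1 0.4050 -0.0226 -0.0233
2 0.9320 -0.5703 -2.6046

phase 1: p=0.0299, T=0.405, ωT=1.405107, cosh=2.160652, sinh=1.915311; start (x,ẋ)=(-0.070600, 0.298300) → end (x,ẋ)=(-0.022567, -0.023298)
phase 2: p=0.2180, T=0.527, ωT=1.828374, cosh=3.192216, sinh=3.031541; start (x,ẋ)=(-0.022567, -0.023298) → end (x,ẋ)=(-0.570298, -2.604562)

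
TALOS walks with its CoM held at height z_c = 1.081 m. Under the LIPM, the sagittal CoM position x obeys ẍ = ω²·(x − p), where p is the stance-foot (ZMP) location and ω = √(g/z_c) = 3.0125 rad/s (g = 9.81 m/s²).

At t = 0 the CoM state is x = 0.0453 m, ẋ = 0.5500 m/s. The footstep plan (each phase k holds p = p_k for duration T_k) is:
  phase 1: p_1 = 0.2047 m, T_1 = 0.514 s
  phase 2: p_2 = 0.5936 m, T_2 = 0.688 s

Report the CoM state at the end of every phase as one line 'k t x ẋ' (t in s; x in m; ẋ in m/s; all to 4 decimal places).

phase 1: p=0.2047, T=0.514, ωT=1.548425, cosh=2.458319, sinh=2.245736; start (x,ẋ)=(0.045300, 0.550000) → end (x,ẋ)=(0.222854, 0.273690)
phase 2: p=0.5936, T=0.688, ωT=2.072600, cosh=4.035656, sinh=3.909798; start (x,ẋ)=(0.222854, 0.273690) → end (x,ẋ)=(-0.547393, -3.262229)

1 0.5140 0.2229 0.2737
2 1.2020 -0.5474 -3.2622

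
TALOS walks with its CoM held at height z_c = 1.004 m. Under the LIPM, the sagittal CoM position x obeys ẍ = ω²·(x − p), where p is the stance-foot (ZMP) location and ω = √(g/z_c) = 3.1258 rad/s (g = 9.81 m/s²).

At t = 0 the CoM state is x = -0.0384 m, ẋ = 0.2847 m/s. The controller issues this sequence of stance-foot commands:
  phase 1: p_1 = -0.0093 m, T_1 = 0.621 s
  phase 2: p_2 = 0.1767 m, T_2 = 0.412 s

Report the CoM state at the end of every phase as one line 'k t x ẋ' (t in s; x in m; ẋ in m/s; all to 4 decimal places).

1 0.6210 0.1980 0.7018
2 1.0330 0.5942 1.4801

phase 1: p=-0.0093, T=0.621, ωT=1.941122, cosh=3.555052, sinh=3.411509; start (x,ẋ)=(-0.038400, 0.284700) → end (x,ẋ)=(0.197971, 0.701810)
phase 2: p=0.1767, T=0.412, ωT=1.287830, cosh=1.950390, sinh=1.674521; start (x,ẋ)=(0.197971, 0.701810) → end (x,ẋ)=(0.594152, 1.480138)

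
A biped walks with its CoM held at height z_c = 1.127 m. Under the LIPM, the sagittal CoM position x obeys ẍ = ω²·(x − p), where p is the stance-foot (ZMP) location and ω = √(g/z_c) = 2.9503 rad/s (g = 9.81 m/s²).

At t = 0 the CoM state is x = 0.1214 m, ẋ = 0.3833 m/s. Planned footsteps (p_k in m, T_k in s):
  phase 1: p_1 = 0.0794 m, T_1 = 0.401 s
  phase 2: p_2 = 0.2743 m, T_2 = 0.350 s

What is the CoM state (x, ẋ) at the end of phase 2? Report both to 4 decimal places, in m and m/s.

phase 1: p=0.0794, T=0.401, ωT=1.183070, cosh=1.785359, sinh=1.479022; start (x,ẋ)=(0.121400, 0.383300) → end (x,ẋ)=(0.346538, 0.867598)
phase 2: p=0.2743, T=0.350, ωT=1.032605, cosh=1.582225, sinh=1.226147; start (x,ẋ)=(0.346538, 0.867598) → end (x,ẋ)=(0.749171, 1.634057)

x = 0.7492, ẋ = 1.6341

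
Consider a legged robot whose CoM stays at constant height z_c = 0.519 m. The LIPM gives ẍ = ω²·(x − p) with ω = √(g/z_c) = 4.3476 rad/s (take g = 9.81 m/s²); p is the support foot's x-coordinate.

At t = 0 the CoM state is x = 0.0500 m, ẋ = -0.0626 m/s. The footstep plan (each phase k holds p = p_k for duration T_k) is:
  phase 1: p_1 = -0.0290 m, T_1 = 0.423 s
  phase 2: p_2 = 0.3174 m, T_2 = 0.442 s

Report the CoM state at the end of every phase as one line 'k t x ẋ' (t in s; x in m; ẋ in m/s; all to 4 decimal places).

phase 1: p=-0.0290, T=0.423, ωT=1.839035, cosh=3.224717, sinh=3.065746; start (x,ẋ)=(0.050000, -0.062600) → end (x,ẋ)=(0.181610, 0.851095)
phase 2: p=0.3174, T=0.442, ωT=1.921639, cosh=3.489258, sinh=3.342891; start (x,ẋ)=(0.181610, 0.851095) → end (x,ẋ)=(0.498004, 0.996176)

1 0.4230 0.1816 0.8511
2 0.8650 0.4980 0.9962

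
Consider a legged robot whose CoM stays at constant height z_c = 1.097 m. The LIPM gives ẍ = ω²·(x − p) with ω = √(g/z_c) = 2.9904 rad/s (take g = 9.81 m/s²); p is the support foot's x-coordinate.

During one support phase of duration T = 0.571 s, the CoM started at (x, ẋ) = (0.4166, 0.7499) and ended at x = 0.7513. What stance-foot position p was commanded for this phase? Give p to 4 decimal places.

ωT = 2.9904·0.571 = 1.707518; cosh(ωT) = 2.848287, sinh(ωT) = 2.666971
x(T) = p + (x₀−p)·cosh(ωT) + (ẋ₀/ω)·sinh(ωT) ⇒ p·(1 − cosh) = x(T) − x₀·cosh − (ẋ₀/ω)·sinh
numerator   = 0.7513 − (0.4166)·2.848287 − (0.7499/2.9904)·2.666971 = -1.104090
denominator = 1 − 2.848287 = -1.848287
p = -1.104090 / -1.848287 = 0.5974

p = 0.5974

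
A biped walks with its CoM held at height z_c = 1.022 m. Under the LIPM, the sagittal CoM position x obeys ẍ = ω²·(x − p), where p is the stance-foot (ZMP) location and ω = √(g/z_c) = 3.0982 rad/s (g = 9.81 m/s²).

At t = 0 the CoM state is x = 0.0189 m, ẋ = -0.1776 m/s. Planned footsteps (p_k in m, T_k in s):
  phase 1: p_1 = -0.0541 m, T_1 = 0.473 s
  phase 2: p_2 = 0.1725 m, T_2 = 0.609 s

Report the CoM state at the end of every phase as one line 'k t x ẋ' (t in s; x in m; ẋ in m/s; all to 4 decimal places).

1 0.4730 -0.0051 0.0585
2 1.0820 -0.3661 -1.5763

phase 1: p=-0.0541, T=0.473, ωT=1.465449, cosh=2.280230, sinh=2.049255; start (x,ẋ)=(0.018900, -0.177600) → end (x,ẋ)=(-0.005114, 0.058508)
phase 2: p=0.1725, T=0.609, ωT=1.886804, cosh=3.374901, sinh=3.223345; start (x,ẋ)=(-0.005114, 0.058508) → end (x,ẋ)=(-0.366058, -1.576294)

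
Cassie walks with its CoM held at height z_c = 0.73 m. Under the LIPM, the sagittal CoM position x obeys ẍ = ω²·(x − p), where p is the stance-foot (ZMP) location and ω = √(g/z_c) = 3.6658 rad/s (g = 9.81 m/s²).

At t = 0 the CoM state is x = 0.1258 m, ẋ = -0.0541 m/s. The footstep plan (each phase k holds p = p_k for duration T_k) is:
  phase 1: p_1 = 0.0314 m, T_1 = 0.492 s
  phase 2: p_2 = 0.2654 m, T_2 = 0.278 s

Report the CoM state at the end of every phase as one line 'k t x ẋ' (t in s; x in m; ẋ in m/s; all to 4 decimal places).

1 0.4920 0.2822 0.8533
2 0.7700 0.5721 1.4101

phase 1: p=0.0314, T=0.492, ωT=1.803574, cosh=3.118007, sinh=2.953298; start (x,ẋ)=(0.125800, -0.054100) → end (x,ẋ)=(0.282155, 0.853309)
phase 2: p=0.2654, T=0.278, ωT=1.019092, cosh=1.565801, sinh=1.204878; start (x,ẋ)=(0.282155, 0.853309) → end (x,ẋ)=(0.572101, 1.410116)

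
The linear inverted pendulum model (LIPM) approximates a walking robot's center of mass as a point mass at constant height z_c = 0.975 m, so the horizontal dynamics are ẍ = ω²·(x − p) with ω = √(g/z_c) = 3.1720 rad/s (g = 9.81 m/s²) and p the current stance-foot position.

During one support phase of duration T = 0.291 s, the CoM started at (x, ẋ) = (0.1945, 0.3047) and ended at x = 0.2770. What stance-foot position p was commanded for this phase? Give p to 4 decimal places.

ωT = 3.1720·0.291 = 0.923052; cosh(ωT) = 1.457133, sinh(ωT) = 1.059828
x(T) = p + (x₀−p)·cosh(ωT) + (ẋ₀/ω)·sinh(ωT) ⇒ p·(1 − cosh) = x(T) − x₀·cosh − (ẋ₀/ω)·sinh
numerator   = 0.2770 − (0.1945)·1.457133 − (0.3047/3.1720)·1.059828 = -0.108219
denominator = 1 − 1.457133 = -0.457133
p = -0.108219 / -0.457133 = 0.2367

p = 0.2367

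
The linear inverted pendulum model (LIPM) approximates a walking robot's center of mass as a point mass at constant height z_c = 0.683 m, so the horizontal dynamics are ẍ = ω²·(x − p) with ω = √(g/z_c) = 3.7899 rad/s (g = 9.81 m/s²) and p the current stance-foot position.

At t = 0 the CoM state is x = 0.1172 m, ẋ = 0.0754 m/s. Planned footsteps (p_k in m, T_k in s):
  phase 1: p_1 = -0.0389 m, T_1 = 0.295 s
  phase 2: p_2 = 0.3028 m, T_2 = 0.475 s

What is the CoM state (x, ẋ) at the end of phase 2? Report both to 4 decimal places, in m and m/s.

phase 1: p=-0.0389, T=0.295, ωT=1.118020, cosh=1.692860, sinh=1.365934; start (x,ẋ)=(0.117200, 0.075400) → end (x,ẋ)=(0.252531, 0.935733)
phase 2: p=0.3028, T=0.475, ωT=1.800202, cosh=3.108069, sinh=2.942804; start (x,ẋ)=(0.252531, 0.935733) → end (x,ẋ)=(0.873142, 2.347671)

x = 0.8731, ẋ = 2.3477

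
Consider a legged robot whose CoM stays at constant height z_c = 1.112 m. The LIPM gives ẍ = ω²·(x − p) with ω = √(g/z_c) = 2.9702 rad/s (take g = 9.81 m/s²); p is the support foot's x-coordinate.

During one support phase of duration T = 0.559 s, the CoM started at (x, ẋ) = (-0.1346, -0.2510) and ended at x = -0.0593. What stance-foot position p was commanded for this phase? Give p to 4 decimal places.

ωT = 2.9702·0.559 = 1.660342; cosh(ωT) = 2.725591, sinh(ωT) = 2.535517
x(T) = p + (x₀−p)·cosh(ωT) + (ẋ₀/ω)·sinh(ωT) ⇒ p·(1 − cosh) = x(T) − x₀·cosh − (ẋ₀/ω)·sinh
numerator   = -0.0593 − (-0.1346)·2.725591 − (-0.2510/2.9702)·2.535517 = 0.521831
denominator = 1 − 2.725591 = -1.725591
p = 0.521831 / -1.725591 = -0.3024

p = -0.3024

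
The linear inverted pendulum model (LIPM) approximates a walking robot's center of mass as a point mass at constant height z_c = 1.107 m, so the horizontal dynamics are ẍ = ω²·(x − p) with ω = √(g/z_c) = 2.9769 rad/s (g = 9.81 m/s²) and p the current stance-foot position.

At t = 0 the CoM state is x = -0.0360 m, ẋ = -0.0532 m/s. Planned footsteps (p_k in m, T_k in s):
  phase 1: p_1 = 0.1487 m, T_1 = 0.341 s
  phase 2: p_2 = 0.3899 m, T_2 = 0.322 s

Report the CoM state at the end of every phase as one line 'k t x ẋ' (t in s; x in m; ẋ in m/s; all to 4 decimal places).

1 0.3410 -0.1610 -0.7421
2 0.6630 -0.7114 -2.9342

phase 1: p=0.1487, T=0.341, ωT=1.015123, cosh=1.561030, sinh=1.198672; start (x,ẋ)=(-0.036000, -0.053200) → end (x,ẋ)=(-0.161044, -0.742117)
phase 2: p=0.3899, T=0.322, ωT=0.958562, cosh=1.495693, sinh=1.112250; start (x,ẋ)=(-0.161044, -0.742117) → end (x,ẋ)=(-0.711418, -2.934185)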